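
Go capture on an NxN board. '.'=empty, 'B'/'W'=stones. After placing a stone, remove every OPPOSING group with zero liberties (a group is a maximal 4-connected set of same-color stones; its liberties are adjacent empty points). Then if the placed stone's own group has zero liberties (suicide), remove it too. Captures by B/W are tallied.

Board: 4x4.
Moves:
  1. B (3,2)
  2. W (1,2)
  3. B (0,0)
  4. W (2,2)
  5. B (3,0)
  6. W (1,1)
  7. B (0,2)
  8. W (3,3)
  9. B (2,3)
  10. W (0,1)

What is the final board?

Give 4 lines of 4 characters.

Move 1: B@(3,2) -> caps B=0 W=0
Move 2: W@(1,2) -> caps B=0 W=0
Move 3: B@(0,0) -> caps B=0 W=0
Move 4: W@(2,2) -> caps B=0 W=0
Move 5: B@(3,0) -> caps B=0 W=0
Move 6: W@(1,1) -> caps B=0 W=0
Move 7: B@(0,2) -> caps B=0 W=0
Move 8: W@(3,3) -> caps B=0 W=0
Move 9: B@(2,3) -> caps B=1 W=0
Move 10: W@(0,1) -> caps B=1 W=0

Answer: BWB.
.WW.
..WB
B.B.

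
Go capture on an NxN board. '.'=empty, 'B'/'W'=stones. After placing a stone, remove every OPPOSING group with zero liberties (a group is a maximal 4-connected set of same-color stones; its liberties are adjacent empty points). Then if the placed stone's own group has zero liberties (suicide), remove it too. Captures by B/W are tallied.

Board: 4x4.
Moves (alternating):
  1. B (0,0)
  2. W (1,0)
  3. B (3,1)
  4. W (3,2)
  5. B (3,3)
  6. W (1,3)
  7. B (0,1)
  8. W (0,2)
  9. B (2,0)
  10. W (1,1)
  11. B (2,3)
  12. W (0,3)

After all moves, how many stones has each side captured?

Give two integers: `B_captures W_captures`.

Answer: 0 2

Derivation:
Move 1: B@(0,0) -> caps B=0 W=0
Move 2: W@(1,0) -> caps B=0 W=0
Move 3: B@(3,1) -> caps B=0 W=0
Move 4: W@(3,2) -> caps B=0 W=0
Move 5: B@(3,3) -> caps B=0 W=0
Move 6: W@(1,3) -> caps B=0 W=0
Move 7: B@(0,1) -> caps B=0 W=0
Move 8: W@(0,2) -> caps B=0 W=0
Move 9: B@(2,0) -> caps B=0 W=0
Move 10: W@(1,1) -> caps B=0 W=2
Move 11: B@(2,3) -> caps B=0 W=2
Move 12: W@(0,3) -> caps B=0 W=2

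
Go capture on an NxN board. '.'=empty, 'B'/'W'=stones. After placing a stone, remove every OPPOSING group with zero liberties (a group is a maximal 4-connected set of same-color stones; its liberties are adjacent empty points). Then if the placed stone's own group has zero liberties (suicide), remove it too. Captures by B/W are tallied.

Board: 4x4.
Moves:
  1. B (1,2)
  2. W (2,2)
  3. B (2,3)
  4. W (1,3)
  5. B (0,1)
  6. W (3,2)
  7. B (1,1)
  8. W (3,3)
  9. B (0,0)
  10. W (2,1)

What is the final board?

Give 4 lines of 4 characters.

Answer: BB..
.BBW
.WW.
..WW

Derivation:
Move 1: B@(1,2) -> caps B=0 W=0
Move 2: W@(2,2) -> caps B=0 W=0
Move 3: B@(2,3) -> caps B=0 W=0
Move 4: W@(1,3) -> caps B=0 W=0
Move 5: B@(0,1) -> caps B=0 W=0
Move 6: W@(3,2) -> caps B=0 W=0
Move 7: B@(1,1) -> caps B=0 W=0
Move 8: W@(3,3) -> caps B=0 W=1
Move 9: B@(0,0) -> caps B=0 W=1
Move 10: W@(2,1) -> caps B=0 W=1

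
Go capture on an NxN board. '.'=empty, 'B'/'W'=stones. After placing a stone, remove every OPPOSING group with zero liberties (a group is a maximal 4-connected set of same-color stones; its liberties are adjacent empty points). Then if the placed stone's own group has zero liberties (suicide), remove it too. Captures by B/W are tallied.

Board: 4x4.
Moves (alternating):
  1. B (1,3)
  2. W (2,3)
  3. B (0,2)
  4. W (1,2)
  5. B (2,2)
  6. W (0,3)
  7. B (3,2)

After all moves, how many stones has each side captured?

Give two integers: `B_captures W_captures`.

Answer: 0 1

Derivation:
Move 1: B@(1,3) -> caps B=0 W=0
Move 2: W@(2,3) -> caps B=0 W=0
Move 3: B@(0,2) -> caps B=0 W=0
Move 4: W@(1,2) -> caps B=0 W=0
Move 5: B@(2,2) -> caps B=0 W=0
Move 6: W@(0,3) -> caps B=0 W=1
Move 7: B@(3,2) -> caps B=0 W=1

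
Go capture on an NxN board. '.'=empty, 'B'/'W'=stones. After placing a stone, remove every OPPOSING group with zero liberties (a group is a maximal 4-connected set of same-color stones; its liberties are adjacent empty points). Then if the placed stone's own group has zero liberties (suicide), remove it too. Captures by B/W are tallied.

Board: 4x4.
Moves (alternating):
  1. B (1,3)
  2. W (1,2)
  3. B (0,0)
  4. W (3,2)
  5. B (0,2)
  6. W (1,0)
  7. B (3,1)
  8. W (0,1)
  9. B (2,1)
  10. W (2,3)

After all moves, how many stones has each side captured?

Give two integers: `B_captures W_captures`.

Move 1: B@(1,3) -> caps B=0 W=0
Move 2: W@(1,2) -> caps B=0 W=0
Move 3: B@(0,0) -> caps B=0 W=0
Move 4: W@(3,2) -> caps B=0 W=0
Move 5: B@(0,2) -> caps B=0 W=0
Move 6: W@(1,0) -> caps B=0 W=0
Move 7: B@(3,1) -> caps B=0 W=0
Move 8: W@(0,1) -> caps B=0 W=1
Move 9: B@(2,1) -> caps B=0 W=1
Move 10: W@(2,3) -> caps B=0 W=1

Answer: 0 1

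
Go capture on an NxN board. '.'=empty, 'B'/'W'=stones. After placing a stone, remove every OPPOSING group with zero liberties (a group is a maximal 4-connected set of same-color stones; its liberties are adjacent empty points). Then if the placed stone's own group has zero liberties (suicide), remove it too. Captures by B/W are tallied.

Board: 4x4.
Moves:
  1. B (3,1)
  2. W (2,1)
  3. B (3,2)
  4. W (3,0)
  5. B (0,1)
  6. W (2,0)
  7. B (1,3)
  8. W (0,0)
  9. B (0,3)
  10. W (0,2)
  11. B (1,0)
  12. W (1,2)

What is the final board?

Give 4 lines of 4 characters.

Move 1: B@(3,1) -> caps B=0 W=0
Move 2: W@(2,1) -> caps B=0 W=0
Move 3: B@(3,2) -> caps B=0 W=0
Move 4: W@(3,0) -> caps B=0 W=0
Move 5: B@(0,1) -> caps B=0 W=0
Move 6: W@(2,0) -> caps B=0 W=0
Move 7: B@(1,3) -> caps B=0 W=0
Move 8: W@(0,0) -> caps B=0 W=0
Move 9: B@(0,3) -> caps B=0 W=0
Move 10: W@(0,2) -> caps B=0 W=0
Move 11: B@(1,0) -> caps B=1 W=0
Move 12: W@(1,2) -> caps B=1 W=0

Answer: .BWB
B.WB
WW..
WBB.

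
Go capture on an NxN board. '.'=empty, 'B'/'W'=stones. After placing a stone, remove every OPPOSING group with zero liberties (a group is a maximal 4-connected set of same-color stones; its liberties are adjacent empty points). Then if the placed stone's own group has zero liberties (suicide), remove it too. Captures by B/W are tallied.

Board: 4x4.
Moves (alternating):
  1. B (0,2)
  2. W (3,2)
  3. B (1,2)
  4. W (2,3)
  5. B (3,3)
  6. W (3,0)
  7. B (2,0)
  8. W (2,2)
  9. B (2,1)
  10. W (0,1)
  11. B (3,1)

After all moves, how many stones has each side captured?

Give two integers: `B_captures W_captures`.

Answer: 1 0

Derivation:
Move 1: B@(0,2) -> caps B=0 W=0
Move 2: W@(3,2) -> caps B=0 W=0
Move 3: B@(1,2) -> caps B=0 W=0
Move 4: W@(2,3) -> caps B=0 W=0
Move 5: B@(3,3) -> caps B=0 W=0
Move 6: W@(3,0) -> caps B=0 W=0
Move 7: B@(2,0) -> caps B=0 W=0
Move 8: W@(2,2) -> caps B=0 W=0
Move 9: B@(2,1) -> caps B=0 W=0
Move 10: W@(0,1) -> caps B=0 W=0
Move 11: B@(3,1) -> caps B=1 W=0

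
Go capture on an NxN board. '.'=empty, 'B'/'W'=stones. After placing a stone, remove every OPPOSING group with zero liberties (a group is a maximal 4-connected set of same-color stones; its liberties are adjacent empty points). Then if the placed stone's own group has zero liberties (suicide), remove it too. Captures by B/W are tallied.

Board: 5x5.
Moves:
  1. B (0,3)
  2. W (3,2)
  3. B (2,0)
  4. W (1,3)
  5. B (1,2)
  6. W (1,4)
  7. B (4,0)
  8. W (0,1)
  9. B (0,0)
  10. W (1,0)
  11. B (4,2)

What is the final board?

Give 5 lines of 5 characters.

Answer: .W.B.
W.BWW
B....
..W..
B.B..

Derivation:
Move 1: B@(0,3) -> caps B=0 W=0
Move 2: W@(3,2) -> caps B=0 W=0
Move 3: B@(2,0) -> caps B=0 W=0
Move 4: W@(1,3) -> caps B=0 W=0
Move 5: B@(1,2) -> caps B=0 W=0
Move 6: W@(1,4) -> caps B=0 W=0
Move 7: B@(4,0) -> caps B=0 W=0
Move 8: W@(0,1) -> caps B=0 W=0
Move 9: B@(0,0) -> caps B=0 W=0
Move 10: W@(1,0) -> caps B=0 W=1
Move 11: B@(4,2) -> caps B=0 W=1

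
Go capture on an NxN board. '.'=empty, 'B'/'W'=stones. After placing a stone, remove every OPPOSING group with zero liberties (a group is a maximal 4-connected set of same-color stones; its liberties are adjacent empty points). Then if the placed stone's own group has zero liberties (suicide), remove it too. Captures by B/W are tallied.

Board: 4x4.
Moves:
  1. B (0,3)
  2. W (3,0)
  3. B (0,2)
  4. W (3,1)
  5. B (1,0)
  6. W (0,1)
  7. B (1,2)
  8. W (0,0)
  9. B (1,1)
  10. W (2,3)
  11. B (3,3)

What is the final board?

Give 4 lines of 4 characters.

Answer: ..BB
BBB.
...W
WW.B

Derivation:
Move 1: B@(0,3) -> caps B=0 W=0
Move 2: W@(3,0) -> caps B=0 W=0
Move 3: B@(0,2) -> caps B=0 W=0
Move 4: W@(3,1) -> caps B=0 W=0
Move 5: B@(1,0) -> caps B=0 W=0
Move 6: W@(0,1) -> caps B=0 W=0
Move 7: B@(1,2) -> caps B=0 W=0
Move 8: W@(0,0) -> caps B=0 W=0
Move 9: B@(1,1) -> caps B=2 W=0
Move 10: W@(2,3) -> caps B=2 W=0
Move 11: B@(3,3) -> caps B=2 W=0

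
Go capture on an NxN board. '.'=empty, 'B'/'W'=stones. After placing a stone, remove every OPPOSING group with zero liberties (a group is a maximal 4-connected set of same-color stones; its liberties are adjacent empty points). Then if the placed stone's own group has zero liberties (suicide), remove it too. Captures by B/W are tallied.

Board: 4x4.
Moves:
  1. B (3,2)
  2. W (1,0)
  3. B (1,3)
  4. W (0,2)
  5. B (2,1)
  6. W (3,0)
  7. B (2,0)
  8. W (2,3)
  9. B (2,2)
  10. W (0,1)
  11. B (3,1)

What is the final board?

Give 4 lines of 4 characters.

Answer: .WW.
W..B
BBBW
.BB.

Derivation:
Move 1: B@(3,2) -> caps B=0 W=0
Move 2: W@(1,0) -> caps B=0 W=0
Move 3: B@(1,3) -> caps B=0 W=0
Move 4: W@(0,2) -> caps B=0 W=0
Move 5: B@(2,1) -> caps B=0 W=0
Move 6: W@(3,0) -> caps B=0 W=0
Move 7: B@(2,0) -> caps B=0 W=0
Move 8: W@(2,3) -> caps B=0 W=0
Move 9: B@(2,2) -> caps B=0 W=0
Move 10: W@(0,1) -> caps B=0 W=0
Move 11: B@(3,1) -> caps B=1 W=0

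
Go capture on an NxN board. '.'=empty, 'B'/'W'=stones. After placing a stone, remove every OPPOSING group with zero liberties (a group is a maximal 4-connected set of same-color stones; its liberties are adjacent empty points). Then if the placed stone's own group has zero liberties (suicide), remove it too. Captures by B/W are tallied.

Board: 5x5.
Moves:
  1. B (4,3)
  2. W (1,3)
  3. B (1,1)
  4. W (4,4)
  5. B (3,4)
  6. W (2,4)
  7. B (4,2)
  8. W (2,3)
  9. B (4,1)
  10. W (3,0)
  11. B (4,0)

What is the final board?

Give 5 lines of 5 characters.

Answer: .....
.B.W.
...WW
W...B
BBBB.

Derivation:
Move 1: B@(4,3) -> caps B=0 W=0
Move 2: W@(1,3) -> caps B=0 W=0
Move 3: B@(1,1) -> caps B=0 W=0
Move 4: W@(4,4) -> caps B=0 W=0
Move 5: B@(3,4) -> caps B=1 W=0
Move 6: W@(2,4) -> caps B=1 W=0
Move 7: B@(4,2) -> caps B=1 W=0
Move 8: W@(2,3) -> caps B=1 W=0
Move 9: B@(4,1) -> caps B=1 W=0
Move 10: W@(3,0) -> caps B=1 W=0
Move 11: B@(4,0) -> caps B=1 W=0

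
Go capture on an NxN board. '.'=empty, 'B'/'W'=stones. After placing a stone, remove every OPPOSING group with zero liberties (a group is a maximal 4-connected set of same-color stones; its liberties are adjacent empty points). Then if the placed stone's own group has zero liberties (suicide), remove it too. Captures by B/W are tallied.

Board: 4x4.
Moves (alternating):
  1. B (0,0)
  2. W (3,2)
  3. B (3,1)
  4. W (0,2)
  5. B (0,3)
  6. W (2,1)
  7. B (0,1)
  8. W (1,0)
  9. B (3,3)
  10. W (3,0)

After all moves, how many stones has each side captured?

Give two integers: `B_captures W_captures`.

Move 1: B@(0,0) -> caps B=0 W=0
Move 2: W@(3,2) -> caps B=0 W=0
Move 3: B@(3,1) -> caps B=0 W=0
Move 4: W@(0,2) -> caps B=0 W=0
Move 5: B@(0,3) -> caps B=0 W=0
Move 6: W@(2,1) -> caps B=0 W=0
Move 7: B@(0,1) -> caps B=0 W=0
Move 8: W@(1,0) -> caps B=0 W=0
Move 9: B@(3,3) -> caps B=0 W=0
Move 10: W@(3,0) -> caps B=0 W=1

Answer: 0 1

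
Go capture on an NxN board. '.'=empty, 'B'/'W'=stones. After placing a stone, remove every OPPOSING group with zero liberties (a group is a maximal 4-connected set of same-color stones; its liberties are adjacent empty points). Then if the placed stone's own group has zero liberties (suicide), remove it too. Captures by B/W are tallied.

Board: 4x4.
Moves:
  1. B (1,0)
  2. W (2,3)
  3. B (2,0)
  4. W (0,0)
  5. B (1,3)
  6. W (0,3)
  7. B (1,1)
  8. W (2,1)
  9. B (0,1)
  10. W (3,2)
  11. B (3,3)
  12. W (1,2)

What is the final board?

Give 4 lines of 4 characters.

Answer: .B.W
BBW.
BW.W
..W.

Derivation:
Move 1: B@(1,0) -> caps B=0 W=0
Move 2: W@(2,3) -> caps B=0 W=0
Move 3: B@(2,0) -> caps B=0 W=0
Move 4: W@(0,0) -> caps B=0 W=0
Move 5: B@(1,3) -> caps B=0 W=0
Move 6: W@(0,3) -> caps B=0 W=0
Move 7: B@(1,1) -> caps B=0 W=0
Move 8: W@(2,1) -> caps B=0 W=0
Move 9: B@(0,1) -> caps B=1 W=0
Move 10: W@(3,2) -> caps B=1 W=0
Move 11: B@(3,3) -> caps B=1 W=0
Move 12: W@(1,2) -> caps B=1 W=1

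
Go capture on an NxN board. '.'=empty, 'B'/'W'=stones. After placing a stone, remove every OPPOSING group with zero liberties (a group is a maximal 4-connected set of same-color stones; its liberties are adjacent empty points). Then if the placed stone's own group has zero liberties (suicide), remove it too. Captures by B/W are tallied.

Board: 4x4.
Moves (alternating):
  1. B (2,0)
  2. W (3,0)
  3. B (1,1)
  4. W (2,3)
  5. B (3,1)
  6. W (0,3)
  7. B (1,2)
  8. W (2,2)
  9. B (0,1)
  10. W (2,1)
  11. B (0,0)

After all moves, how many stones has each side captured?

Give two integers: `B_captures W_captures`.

Move 1: B@(2,0) -> caps B=0 W=0
Move 2: W@(3,0) -> caps B=0 W=0
Move 3: B@(1,1) -> caps B=0 W=0
Move 4: W@(2,3) -> caps B=0 W=0
Move 5: B@(3,1) -> caps B=1 W=0
Move 6: W@(0,3) -> caps B=1 W=0
Move 7: B@(1,2) -> caps B=1 W=0
Move 8: W@(2,2) -> caps B=1 W=0
Move 9: B@(0,1) -> caps B=1 W=0
Move 10: W@(2,1) -> caps B=1 W=0
Move 11: B@(0,0) -> caps B=1 W=0

Answer: 1 0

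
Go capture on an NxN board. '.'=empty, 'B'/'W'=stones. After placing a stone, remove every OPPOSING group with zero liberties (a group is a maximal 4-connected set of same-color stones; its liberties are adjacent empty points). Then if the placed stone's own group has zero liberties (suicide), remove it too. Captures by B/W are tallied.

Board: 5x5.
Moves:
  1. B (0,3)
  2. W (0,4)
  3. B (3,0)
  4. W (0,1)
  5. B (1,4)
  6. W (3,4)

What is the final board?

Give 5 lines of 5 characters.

Move 1: B@(0,3) -> caps B=0 W=0
Move 2: W@(0,4) -> caps B=0 W=0
Move 3: B@(3,0) -> caps B=0 W=0
Move 4: W@(0,1) -> caps B=0 W=0
Move 5: B@(1,4) -> caps B=1 W=0
Move 6: W@(3,4) -> caps B=1 W=0

Answer: .W.B.
....B
.....
B...W
.....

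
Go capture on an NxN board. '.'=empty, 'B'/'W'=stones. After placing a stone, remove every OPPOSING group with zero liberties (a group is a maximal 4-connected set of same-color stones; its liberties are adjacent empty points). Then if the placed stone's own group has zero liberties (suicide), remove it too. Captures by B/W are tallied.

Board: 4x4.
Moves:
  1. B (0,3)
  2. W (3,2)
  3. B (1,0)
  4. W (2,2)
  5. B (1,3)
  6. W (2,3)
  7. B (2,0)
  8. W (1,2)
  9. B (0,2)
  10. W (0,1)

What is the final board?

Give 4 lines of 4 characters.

Move 1: B@(0,3) -> caps B=0 W=0
Move 2: W@(3,2) -> caps B=0 W=0
Move 3: B@(1,0) -> caps B=0 W=0
Move 4: W@(2,2) -> caps B=0 W=0
Move 5: B@(1,3) -> caps B=0 W=0
Move 6: W@(2,3) -> caps B=0 W=0
Move 7: B@(2,0) -> caps B=0 W=0
Move 8: W@(1,2) -> caps B=0 W=0
Move 9: B@(0,2) -> caps B=0 W=0
Move 10: W@(0,1) -> caps B=0 W=3

Answer: .W..
B.W.
B.WW
..W.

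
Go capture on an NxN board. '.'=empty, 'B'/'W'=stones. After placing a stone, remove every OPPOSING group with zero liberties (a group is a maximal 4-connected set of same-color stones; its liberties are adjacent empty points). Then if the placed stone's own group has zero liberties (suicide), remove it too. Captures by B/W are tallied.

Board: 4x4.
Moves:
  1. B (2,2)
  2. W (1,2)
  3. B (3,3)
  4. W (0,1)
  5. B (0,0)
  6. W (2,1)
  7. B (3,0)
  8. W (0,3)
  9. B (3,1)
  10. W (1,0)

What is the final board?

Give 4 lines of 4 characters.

Answer: .W.W
W.W.
.WB.
BB.B

Derivation:
Move 1: B@(2,2) -> caps B=0 W=0
Move 2: W@(1,2) -> caps B=0 W=0
Move 3: B@(3,3) -> caps B=0 W=0
Move 4: W@(0,1) -> caps B=0 W=0
Move 5: B@(0,0) -> caps B=0 W=0
Move 6: W@(2,1) -> caps B=0 W=0
Move 7: B@(3,0) -> caps B=0 W=0
Move 8: W@(0,3) -> caps B=0 W=0
Move 9: B@(3,1) -> caps B=0 W=0
Move 10: W@(1,0) -> caps B=0 W=1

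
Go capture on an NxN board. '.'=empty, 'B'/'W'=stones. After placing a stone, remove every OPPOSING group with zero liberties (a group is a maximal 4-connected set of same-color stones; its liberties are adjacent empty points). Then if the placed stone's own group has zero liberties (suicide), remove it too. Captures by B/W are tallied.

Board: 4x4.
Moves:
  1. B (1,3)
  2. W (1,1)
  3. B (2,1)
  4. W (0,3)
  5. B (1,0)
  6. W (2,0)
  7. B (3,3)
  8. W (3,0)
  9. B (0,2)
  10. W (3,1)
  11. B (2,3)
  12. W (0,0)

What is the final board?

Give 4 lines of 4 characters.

Move 1: B@(1,3) -> caps B=0 W=0
Move 2: W@(1,1) -> caps B=0 W=0
Move 3: B@(2,1) -> caps B=0 W=0
Move 4: W@(0,3) -> caps B=0 W=0
Move 5: B@(1,0) -> caps B=0 W=0
Move 6: W@(2,0) -> caps B=0 W=0
Move 7: B@(3,3) -> caps B=0 W=0
Move 8: W@(3,0) -> caps B=0 W=0
Move 9: B@(0,2) -> caps B=1 W=0
Move 10: W@(3,1) -> caps B=1 W=0
Move 11: B@(2,3) -> caps B=1 W=0
Move 12: W@(0,0) -> caps B=1 W=1

Answer: W.B.
.W.B
WB.B
WW.B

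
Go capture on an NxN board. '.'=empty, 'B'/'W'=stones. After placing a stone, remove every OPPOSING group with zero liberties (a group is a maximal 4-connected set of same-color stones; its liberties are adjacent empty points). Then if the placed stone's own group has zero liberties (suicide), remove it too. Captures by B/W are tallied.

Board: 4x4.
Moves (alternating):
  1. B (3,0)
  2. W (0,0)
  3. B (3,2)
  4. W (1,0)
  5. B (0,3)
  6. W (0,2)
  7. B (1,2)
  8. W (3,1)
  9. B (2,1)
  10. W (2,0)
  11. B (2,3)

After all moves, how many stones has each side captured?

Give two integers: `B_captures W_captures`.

Answer: 1 0

Derivation:
Move 1: B@(3,0) -> caps B=0 W=0
Move 2: W@(0,0) -> caps B=0 W=0
Move 3: B@(3,2) -> caps B=0 W=0
Move 4: W@(1,0) -> caps B=0 W=0
Move 5: B@(0,3) -> caps B=0 W=0
Move 6: W@(0,2) -> caps B=0 W=0
Move 7: B@(1,2) -> caps B=0 W=0
Move 8: W@(3,1) -> caps B=0 W=0
Move 9: B@(2,1) -> caps B=1 W=0
Move 10: W@(2,0) -> caps B=1 W=0
Move 11: B@(2,3) -> caps B=1 W=0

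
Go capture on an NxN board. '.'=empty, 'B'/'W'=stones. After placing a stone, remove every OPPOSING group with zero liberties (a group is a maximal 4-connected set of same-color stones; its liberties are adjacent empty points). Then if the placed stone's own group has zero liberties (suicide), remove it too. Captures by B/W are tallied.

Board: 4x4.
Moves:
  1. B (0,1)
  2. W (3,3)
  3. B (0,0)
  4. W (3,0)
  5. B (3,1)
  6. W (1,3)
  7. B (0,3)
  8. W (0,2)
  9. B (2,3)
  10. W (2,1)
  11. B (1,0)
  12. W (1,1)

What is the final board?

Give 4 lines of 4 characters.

Answer: BBW.
BW.W
.W.B
WB.W

Derivation:
Move 1: B@(0,1) -> caps B=0 W=0
Move 2: W@(3,3) -> caps B=0 W=0
Move 3: B@(0,0) -> caps B=0 W=0
Move 4: W@(3,0) -> caps B=0 W=0
Move 5: B@(3,1) -> caps B=0 W=0
Move 6: W@(1,3) -> caps B=0 W=0
Move 7: B@(0,3) -> caps B=0 W=0
Move 8: W@(0,2) -> caps B=0 W=1
Move 9: B@(2,3) -> caps B=0 W=1
Move 10: W@(2,1) -> caps B=0 W=1
Move 11: B@(1,0) -> caps B=0 W=1
Move 12: W@(1,1) -> caps B=0 W=1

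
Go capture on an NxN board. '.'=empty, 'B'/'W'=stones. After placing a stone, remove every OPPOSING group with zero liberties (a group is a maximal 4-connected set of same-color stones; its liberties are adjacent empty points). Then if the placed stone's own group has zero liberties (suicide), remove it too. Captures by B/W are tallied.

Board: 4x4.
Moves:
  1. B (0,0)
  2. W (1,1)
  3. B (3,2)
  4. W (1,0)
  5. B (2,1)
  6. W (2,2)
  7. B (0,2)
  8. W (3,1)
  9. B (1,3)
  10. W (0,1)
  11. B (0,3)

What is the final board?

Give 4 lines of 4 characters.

Move 1: B@(0,0) -> caps B=0 W=0
Move 2: W@(1,1) -> caps B=0 W=0
Move 3: B@(3,2) -> caps B=0 W=0
Move 4: W@(1,0) -> caps B=0 W=0
Move 5: B@(2,1) -> caps B=0 W=0
Move 6: W@(2,2) -> caps B=0 W=0
Move 7: B@(0,2) -> caps B=0 W=0
Move 8: W@(3,1) -> caps B=0 W=0
Move 9: B@(1,3) -> caps B=0 W=0
Move 10: W@(0,1) -> caps B=0 W=1
Move 11: B@(0,3) -> caps B=0 W=1

Answer: .WBB
WW.B
.BW.
.WB.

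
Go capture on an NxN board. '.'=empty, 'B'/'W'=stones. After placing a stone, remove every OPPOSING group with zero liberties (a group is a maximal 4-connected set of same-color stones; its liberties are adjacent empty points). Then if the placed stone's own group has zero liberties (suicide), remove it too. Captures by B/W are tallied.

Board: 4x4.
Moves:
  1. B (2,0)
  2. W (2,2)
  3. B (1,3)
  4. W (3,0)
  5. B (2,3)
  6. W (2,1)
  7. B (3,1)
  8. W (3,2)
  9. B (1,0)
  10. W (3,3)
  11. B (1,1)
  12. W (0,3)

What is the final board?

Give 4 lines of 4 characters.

Move 1: B@(2,0) -> caps B=0 W=0
Move 2: W@(2,2) -> caps B=0 W=0
Move 3: B@(1,3) -> caps B=0 W=0
Move 4: W@(3,0) -> caps B=0 W=0
Move 5: B@(2,3) -> caps B=0 W=0
Move 6: W@(2,1) -> caps B=0 W=0
Move 7: B@(3,1) -> caps B=1 W=0
Move 8: W@(3,2) -> caps B=1 W=0
Move 9: B@(1,0) -> caps B=1 W=0
Move 10: W@(3,3) -> caps B=1 W=0
Move 11: B@(1,1) -> caps B=1 W=0
Move 12: W@(0,3) -> caps B=1 W=0

Answer: ...W
BB.B
BWWB
.BWW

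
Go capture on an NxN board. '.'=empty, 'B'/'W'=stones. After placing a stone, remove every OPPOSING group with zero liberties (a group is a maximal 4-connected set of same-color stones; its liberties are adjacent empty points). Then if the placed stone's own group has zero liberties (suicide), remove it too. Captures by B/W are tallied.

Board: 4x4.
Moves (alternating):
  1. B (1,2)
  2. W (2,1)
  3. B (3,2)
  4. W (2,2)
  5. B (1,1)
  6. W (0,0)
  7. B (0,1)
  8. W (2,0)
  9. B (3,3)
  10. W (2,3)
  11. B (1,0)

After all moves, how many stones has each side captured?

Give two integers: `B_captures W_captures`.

Move 1: B@(1,2) -> caps B=0 W=0
Move 2: W@(2,1) -> caps B=0 W=0
Move 3: B@(3,2) -> caps B=0 W=0
Move 4: W@(2,2) -> caps B=0 W=0
Move 5: B@(1,1) -> caps B=0 W=0
Move 6: W@(0,0) -> caps B=0 W=0
Move 7: B@(0,1) -> caps B=0 W=0
Move 8: W@(2,0) -> caps B=0 W=0
Move 9: B@(3,3) -> caps B=0 W=0
Move 10: W@(2,3) -> caps B=0 W=0
Move 11: B@(1,0) -> caps B=1 W=0

Answer: 1 0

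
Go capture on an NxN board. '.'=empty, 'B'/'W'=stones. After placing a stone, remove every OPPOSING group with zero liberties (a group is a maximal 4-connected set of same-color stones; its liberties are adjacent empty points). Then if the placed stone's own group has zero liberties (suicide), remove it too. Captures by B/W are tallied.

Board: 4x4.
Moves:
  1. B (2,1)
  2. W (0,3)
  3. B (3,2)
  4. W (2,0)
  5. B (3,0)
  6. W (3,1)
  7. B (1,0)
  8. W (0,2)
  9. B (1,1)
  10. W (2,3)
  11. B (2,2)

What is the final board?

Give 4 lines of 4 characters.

Move 1: B@(2,1) -> caps B=0 W=0
Move 2: W@(0,3) -> caps B=0 W=0
Move 3: B@(3,2) -> caps B=0 W=0
Move 4: W@(2,0) -> caps B=0 W=0
Move 5: B@(3,0) -> caps B=0 W=0
Move 6: W@(3,1) -> caps B=0 W=1
Move 7: B@(1,0) -> caps B=0 W=1
Move 8: W@(0,2) -> caps B=0 W=1
Move 9: B@(1,1) -> caps B=0 W=1
Move 10: W@(2,3) -> caps B=0 W=1
Move 11: B@(2,2) -> caps B=0 W=1

Answer: ..WW
BB..
WBBW
.WB.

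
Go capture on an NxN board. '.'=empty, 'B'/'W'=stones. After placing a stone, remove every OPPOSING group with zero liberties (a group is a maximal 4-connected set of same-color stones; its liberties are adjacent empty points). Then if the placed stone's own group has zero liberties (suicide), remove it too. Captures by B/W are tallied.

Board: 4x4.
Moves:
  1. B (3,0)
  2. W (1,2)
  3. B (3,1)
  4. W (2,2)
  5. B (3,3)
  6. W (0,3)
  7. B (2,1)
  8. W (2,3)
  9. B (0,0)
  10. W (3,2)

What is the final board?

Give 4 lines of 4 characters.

Move 1: B@(3,0) -> caps B=0 W=0
Move 2: W@(1,2) -> caps B=0 W=0
Move 3: B@(3,1) -> caps B=0 W=0
Move 4: W@(2,2) -> caps B=0 W=0
Move 5: B@(3,3) -> caps B=0 W=0
Move 6: W@(0,3) -> caps B=0 W=0
Move 7: B@(2,1) -> caps B=0 W=0
Move 8: W@(2,3) -> caps B=0 W=0
Move 9: B@(0,0) -> caps B=0 W=0
Move 10: W@(3,2) -> caps B=0 W=1

Answer: B..W
..W.
.BWW
BBW.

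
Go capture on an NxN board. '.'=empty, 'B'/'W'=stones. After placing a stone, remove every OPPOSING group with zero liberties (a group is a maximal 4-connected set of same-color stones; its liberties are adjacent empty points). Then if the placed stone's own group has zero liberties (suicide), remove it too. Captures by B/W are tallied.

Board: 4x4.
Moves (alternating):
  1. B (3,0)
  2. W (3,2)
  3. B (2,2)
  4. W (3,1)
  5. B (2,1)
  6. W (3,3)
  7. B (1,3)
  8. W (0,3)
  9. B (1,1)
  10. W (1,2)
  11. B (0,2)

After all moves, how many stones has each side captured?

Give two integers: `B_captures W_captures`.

Answer: 2 0

Derivation:
Move 1: B@(3,0) -> caps B=0 W=0
Move 2: W@(3,2) -> caps B=0 W=0
Move 3: B@(2,2) -> caps B=0 W=0
Move 4: W@(3,1) -> caps B=0 W=0
Move 5: B@(2,1) -> caps B=0 W=0
Move 6: W@(3,3) -> caps B=0 W=0
Move 7: B@(1,3) -> caps B=0 W=0
Move 8: W@(0,3) -> caps B=0 W=0
Move 9: B@(1,1) -> caps B=0 W=0
Move 10: W@(1,2) -> caps B=0 W=0
Move 11: B@(0,2) -> caps B=2 W=0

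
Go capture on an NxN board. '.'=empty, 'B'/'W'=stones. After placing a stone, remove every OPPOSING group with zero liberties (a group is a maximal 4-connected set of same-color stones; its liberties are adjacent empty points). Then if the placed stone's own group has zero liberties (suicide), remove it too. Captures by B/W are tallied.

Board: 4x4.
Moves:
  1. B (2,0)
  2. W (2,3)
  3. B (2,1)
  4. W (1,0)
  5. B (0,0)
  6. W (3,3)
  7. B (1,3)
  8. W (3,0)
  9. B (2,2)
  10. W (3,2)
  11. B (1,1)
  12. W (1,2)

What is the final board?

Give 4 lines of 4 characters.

Answer: B...
.BWB
BBBW
W.WW

Derivation:
Move 1: B@(2,0) -> caps B=0 W=0
Move 2: W@(2,3) -> caps B=0 W=0
Move 3: B@(2,1) -> caps B=0 W=0
Move 4: W@(1,0) -> caps B=0 W=0
Move 5: B@(0,0) -> caps B=0 W=0
Move 6: W@(3,3) -> caps B=0 W=0
Move 7: B@(1,3) -> caps B=0 W=0
Move 8: W@(3,0) -> caps B=0 W=0
Move 9: B@(2,2) -> caps B=0 W=0
Move 10: W@(3,2) -> caps B=0 W=0
Move 11: B@(1,1) -> caps B=1 W=0
Move 12: W@(1,2) -> caps B=1 W=0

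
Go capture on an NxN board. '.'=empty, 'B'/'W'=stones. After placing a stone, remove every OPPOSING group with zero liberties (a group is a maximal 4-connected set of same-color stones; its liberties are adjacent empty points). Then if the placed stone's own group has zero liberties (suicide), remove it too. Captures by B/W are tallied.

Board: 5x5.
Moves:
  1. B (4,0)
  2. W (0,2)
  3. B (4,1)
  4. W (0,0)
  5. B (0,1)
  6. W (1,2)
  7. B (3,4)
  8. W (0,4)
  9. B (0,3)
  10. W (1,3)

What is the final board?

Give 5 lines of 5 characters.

Answer: WBW.W
..WW.
.....
....B
BB...

Derivation:
Move 1: B@(4,0) -> caps B=0 W=0
Move 2: W@(0,2) -> caps B=0 W=0
Move 3: B@(4,1) -> caps B=0 W=0
Move 4: W@(0,0) -> caps B=0 W=0
Move 5: B@(0,1) -> caps B=0 W=0
Move 6: W@(1,2) -> caps B=0 W=0
Move 7: B@(3,4) -> caps B=0 W=0
Move 8: W@(0,4) -> caps B=0 W=0
Move 9: B@(0,3) -> caps B=0 W=0
Move 10: W@(1,3) -> caps B=0 W=1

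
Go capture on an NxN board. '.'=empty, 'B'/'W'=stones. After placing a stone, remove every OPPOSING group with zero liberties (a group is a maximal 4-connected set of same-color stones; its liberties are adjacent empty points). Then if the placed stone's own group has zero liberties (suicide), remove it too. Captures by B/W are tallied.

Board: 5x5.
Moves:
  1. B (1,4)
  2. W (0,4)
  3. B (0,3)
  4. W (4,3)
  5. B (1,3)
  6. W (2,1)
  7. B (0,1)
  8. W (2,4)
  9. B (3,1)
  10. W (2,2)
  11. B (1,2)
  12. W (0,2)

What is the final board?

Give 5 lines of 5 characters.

Move 1: B@(1,4) -> caps B=0 W=0
Move 2: W@(0,4) -> caps B=0 W=0
Move 3: B@(0,3) -> caps B=1 W=0
Move 4: W@(4,3) -> caps B=1 W=0
Move 5: B@(1,3) -> caps B=1 W=0
Move 6: W@(2,1) -> caps B=1 W=0
Move 7: B@(0,1) -> caps B=1 W=0
Move 8: W@(2,4) -> caps B=1 W=0
Move 9: B@(3,1) -> caps B=1 W=0
Move 10: W@(2,2) -> caps B=1 W=0
Move 11: B@(1,2) -> caps B=1 W=0
Move 12: W@(0,2) -> caps B=1 W=0

Answer: .B.B.
..BBB
.WW.W
.B...
...W.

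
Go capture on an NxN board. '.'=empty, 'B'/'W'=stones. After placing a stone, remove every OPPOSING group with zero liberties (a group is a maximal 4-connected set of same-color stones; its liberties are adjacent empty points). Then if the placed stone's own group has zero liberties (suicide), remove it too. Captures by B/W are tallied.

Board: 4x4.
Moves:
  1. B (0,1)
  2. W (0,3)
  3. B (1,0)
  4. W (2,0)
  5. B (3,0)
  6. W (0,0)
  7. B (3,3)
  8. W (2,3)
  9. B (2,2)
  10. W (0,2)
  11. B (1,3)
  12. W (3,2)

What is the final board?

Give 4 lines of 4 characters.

Move 1: B@(0,1) -> caps B=0 W=0
Move 2: W@(0,3) -> caps B=0 W=0
Move 3: B@(1,0) -> caps B=0 W=0
Move 4: W@(2,0) -> caps B=0 W=0
Move 5: B@(3,0) -> caps B=0 W=0
Move 6: W@(0,0) -> caps B=0 W=0
Move 7: B@(3,3) -> caps B=0 W=0
Move 8: W@(2,3) -> caps B=0 W=0
Move 9: B@(2,2) -> caps B=0 W=0
Move 10: W@(0,2) -> caps B=0 W=0
Move 11: B@(1,3) -> caps B=1 W=0
Move 12: W@(3,2) -> caps B=1 W=0

Answer: .BWW
B..B
W.B.
B.WB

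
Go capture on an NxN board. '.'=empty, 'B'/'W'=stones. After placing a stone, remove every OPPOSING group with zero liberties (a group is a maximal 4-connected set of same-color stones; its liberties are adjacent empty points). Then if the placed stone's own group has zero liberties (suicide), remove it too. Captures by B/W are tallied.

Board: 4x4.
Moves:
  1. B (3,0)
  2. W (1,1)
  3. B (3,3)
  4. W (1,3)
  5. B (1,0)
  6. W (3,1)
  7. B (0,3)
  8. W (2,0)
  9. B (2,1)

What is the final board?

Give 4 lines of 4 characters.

Move 1: B@(3,0) -> caps B=0 W=0
Move 2: W@(1,1) -> caps B=0 W=0
Move 3: B@(3,3) -> caps B=0 W=0
Move 4: W@(1,3) -> caps B=0 W=0
Move 5: B@(1,0) -> caps B=0 W=0
Move 6: W@(3,1) -> caps B=0 W=0
Move 7: B@(0,3) -> caps B=0 W=0
Move 8: W@(2,0) -> caps B=0 W=1
Move 9: B@(2,1) -> caps B=0 W=1

Answer: ...B
BW.W
WB..
.W.B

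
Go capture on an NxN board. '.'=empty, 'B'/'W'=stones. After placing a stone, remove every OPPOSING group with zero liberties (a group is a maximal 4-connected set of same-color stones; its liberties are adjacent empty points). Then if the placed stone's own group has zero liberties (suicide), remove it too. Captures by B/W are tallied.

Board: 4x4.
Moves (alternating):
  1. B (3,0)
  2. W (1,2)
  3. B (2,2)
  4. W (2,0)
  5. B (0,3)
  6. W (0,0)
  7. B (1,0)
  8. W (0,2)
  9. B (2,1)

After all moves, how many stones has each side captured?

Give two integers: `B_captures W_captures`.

Answer: 1 0

Derivation:
Move 1: B@(3,0) -> caps B=0 W=0
Move 2: W@(1,2) -> caps B=0 W=0
Move 3: B@(2,2) -> caps B=0 W=0
Move 4: W@(2,0) -> caps B=0 W=0
Move 5: B@(0,3) -> caps B=0 W=0
Move 6: W@(0,0) -> caps B=0 W=0
Move 7: B@(1,0) -> caps B=0 W=0
Move 8: W@(0,2) -> caps B=0 W=0
Move 9: B@(2,1) -> caps B=1 W=0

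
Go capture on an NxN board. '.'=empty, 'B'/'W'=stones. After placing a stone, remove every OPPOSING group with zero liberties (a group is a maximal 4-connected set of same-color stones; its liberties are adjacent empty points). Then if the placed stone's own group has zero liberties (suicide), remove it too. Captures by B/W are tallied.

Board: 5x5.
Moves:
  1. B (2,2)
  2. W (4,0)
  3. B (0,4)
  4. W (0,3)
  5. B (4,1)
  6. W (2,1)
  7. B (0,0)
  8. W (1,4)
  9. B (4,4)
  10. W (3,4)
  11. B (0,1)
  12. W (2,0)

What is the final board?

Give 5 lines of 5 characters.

Move 1: B@(2,2) -> caps B=0 W=0
Move 2: W@(4,0) -> caps B=0 W=0
Move 3: B@(0,4) -> caps B=0 W=0
Move 4: W@(0,3) -> caps B=0 W=0
Move 5: B@(4,1) -> caps B=0 W=0
Move 6: W@(2,1) -> caps B=0 W=0
Move 7: B@(0,0) -> caps B=0 W=0
Move 8: W@(1,4) -> caps B=0 W=1
Move 9: B@(4,4) -> caps B=0 W=1
Move 10: W@(3,4) -> caps B=0 W=1
Move 11: B@(0,1) -> caps B=0 W=1
Move 12: W@(2,0) -> caps B=0 W=1

Answer: BB.W.
....W
WWB..
....W
WB..B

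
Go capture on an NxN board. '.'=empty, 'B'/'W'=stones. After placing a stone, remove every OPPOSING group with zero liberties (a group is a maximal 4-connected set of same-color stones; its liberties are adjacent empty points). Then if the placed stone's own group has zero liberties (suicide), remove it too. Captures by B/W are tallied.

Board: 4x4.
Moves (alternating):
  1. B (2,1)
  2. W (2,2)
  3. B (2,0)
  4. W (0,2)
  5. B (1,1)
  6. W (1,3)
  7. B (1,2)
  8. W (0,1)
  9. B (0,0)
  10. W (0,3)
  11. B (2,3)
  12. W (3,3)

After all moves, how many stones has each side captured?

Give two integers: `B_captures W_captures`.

Move 1: B@(2,1) -> caps B=0 W=0
Move 2: W@(2,2) -> caps B=0 W=0
Move 3: B@(2,0) -> caps B=0 W=0
Move 4: W@(0,2) -> caps B=0 W=0
Move 5: B@(1,1) -> caps B=0 W=0
Move 6: W@(1,3) -> caps B=0 W=0
Move 7: B@(1,2) -> caps B=0 W=0
Move 8: W@(0,1) -> caps B=0 W=0
Move 9: B@(0,0) -> caps B=0 W=0
Move 10: W@(0,3) -> caps B=0 W=0
Move 11: B@(2,3) -> caps B=4 W=0
Move 12: W@(3,3) -> caps B=4 W=0

Answer: 4 0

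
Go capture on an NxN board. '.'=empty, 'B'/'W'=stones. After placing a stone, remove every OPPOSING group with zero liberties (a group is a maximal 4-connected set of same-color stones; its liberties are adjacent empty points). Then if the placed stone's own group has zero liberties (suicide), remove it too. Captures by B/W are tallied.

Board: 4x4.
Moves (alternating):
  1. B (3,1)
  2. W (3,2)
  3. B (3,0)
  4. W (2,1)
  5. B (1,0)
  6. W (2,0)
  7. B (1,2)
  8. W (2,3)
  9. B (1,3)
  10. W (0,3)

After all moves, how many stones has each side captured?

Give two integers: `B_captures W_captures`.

Move 1: B@(3,1) -> caps B=0 W=0
Move 2: W@(3,2) -> caps B=0 W=0
Move 3: B@(3,0) -> caps B=0 W=0
Move 4: W@(2,1) -> caps B=0 W=0
Move 5: B@(1,0) -> caps B=0 W=0
Move 6: W@(2,0) -> caps B=0 W=2
Move 7: B@(1,2) -> caps B=0 W=2
Move 8: W@(2,3) -> caps B=0 W=2
Move 9: B@(1,3) -> caps B=0 W=2
Move 10: W@(0,3) -> caps B=0 W=2

Answer: 0 2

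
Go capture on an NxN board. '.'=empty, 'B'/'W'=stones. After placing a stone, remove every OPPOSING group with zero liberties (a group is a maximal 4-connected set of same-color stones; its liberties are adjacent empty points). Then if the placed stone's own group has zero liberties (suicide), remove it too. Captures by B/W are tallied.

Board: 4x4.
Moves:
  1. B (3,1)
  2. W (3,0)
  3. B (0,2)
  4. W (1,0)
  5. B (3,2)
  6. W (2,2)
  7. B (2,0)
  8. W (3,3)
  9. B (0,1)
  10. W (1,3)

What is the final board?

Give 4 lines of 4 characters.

Move 1: B@(3,1) -> caps B=0 W=0
Move 2: W@(3,0) -> caps B=0 W=0
Move 3: B@(0,2) -> caps B=0 W=0
Move 4: W@(1,0) -> caps B=0 W=0
Move 5: B@(3,2) -> caps B=0 W=0
Move 6: W@(2,2) -> caps B=0 W=0
Move 7: B@(2,0) -> caps B=1 W=0
Move 8: W@(3,3) -> caps B=1 W=0
Move 9: B@(0,1) -> caps B=1 W=0
Move 10: W@(1,3) -> caps B=1 W=0

Answer: .BB.
W..W
B.W.
.BBW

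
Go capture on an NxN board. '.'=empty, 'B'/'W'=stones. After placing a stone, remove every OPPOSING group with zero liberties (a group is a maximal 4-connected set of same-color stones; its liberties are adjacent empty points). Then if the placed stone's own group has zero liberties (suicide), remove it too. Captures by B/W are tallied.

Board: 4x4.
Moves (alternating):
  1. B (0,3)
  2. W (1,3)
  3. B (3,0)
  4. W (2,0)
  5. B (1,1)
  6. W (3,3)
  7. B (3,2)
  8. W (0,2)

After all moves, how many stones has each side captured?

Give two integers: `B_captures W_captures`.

Answer: 0 1

Derivation:
Move 1: B@(0,3) -> caps B=0 W=0
Move 2: W@(1,3) -> caps B=0 W=0
Move 3: B@(3,0) -> caps B=0 W=0
Move 4: W@(2,0) -> caps B=0 W=0
Move 5: B@(1,1) -> caps B=0 W=0
Move 6: W@(3,3) -> caps B=0 W=0
Move 7: B@(3,2) -> caps B=0 W=0
Move 8: W@(0,2) -> caps B=0 W=1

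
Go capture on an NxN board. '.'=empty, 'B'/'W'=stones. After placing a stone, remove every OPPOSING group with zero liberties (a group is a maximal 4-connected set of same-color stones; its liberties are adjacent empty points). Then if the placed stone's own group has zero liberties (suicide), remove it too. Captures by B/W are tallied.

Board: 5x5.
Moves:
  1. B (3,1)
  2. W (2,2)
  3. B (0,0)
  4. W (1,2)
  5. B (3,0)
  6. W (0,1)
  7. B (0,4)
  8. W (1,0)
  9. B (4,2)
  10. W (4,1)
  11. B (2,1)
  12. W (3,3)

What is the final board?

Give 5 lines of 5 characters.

Move 1: B@(3,1) -> caps B=0 W=0
Move 2: W@(2,2) -> caps B=0 W=0
Move 3: B@(0,0) -> caps B=0 W=0
Move 4: W@(1,2) -> caps B=0 W=0
Move 5: B@(3,0) -> caps B=0 W=0
Move 6: W@(0,1) -> caps B=0 W=0
Move 7: B@(0,4) -> caps B=0 W=0
Move 8: W@(1,0) -> caps B=0 W=1
Move 9: B@(4,2) -> caps B=0 W=1
Move 10: W@(4,1) -> caps B=0 W=1
Move 11: B@(2,1) -> caps B=0 W=1
Move 12: W@(3,3) -> caps B=0 W=1

Answer: .W..B
W.W..
.BW..
BB.W.
.WB..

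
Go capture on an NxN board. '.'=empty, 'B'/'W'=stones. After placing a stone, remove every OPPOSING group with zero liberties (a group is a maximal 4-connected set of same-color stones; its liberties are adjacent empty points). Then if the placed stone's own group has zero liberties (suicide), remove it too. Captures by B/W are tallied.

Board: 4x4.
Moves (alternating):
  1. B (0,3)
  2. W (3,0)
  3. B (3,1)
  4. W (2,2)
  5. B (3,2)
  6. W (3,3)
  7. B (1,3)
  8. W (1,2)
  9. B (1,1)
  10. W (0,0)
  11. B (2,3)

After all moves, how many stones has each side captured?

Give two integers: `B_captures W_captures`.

Move 1: B@(0,3) -> caps B=0 W=0
Move 2: W@(3,0) -> caps B=0 W=0
Move 3: B@(3,1) -> caps B=0 W=0
Move 4: W@(2,2) -> caps B=0 W=0
Move 5: B@(3,2) -> caps B=0 W=0
Move 6: W@(3,3) -> caps B=0 W=0
Move 7: B@(1,3) -> caps B=0 W=0
Move 8: W@(1,2) -> caps B=0 W=0
Move 9: B@(1,1) -> caps B=0 W=0
Move 10: W@(0,0) -> caps B=0 W=0
Move 11: B@(2,3) -> caps B=1 W=0

Answer: 1 0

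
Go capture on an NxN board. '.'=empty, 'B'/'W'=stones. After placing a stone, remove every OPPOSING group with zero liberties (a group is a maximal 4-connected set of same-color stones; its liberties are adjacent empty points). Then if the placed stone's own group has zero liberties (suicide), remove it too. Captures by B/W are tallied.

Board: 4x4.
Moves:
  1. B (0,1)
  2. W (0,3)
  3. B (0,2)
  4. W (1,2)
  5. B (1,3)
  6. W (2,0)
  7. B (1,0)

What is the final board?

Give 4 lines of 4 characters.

Move 1: B@(0,1) -> caps B=0 W=0
Move 2: W@(0,3) -> caps B=0 W=0
Move 3: B@(0,2) -> caps B=0 W=0
Move 4: W@(1,2) -> caps B=0 W=0
Move 5: B@(1,3) -> caps B=1 W=0
Move 6: W@(2,0) -> caps B=1 W=0
Move 7: B@(1,0) -> caps B=1 W=0

Answer: .BB.
B.WB
W...
....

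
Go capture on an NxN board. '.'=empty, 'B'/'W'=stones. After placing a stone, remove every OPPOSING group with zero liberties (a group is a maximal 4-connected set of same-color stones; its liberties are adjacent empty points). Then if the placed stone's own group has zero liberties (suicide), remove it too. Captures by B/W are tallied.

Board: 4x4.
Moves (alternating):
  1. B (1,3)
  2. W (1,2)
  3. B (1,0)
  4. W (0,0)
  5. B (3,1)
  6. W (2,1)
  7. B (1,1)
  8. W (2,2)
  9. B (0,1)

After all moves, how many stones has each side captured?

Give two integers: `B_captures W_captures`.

Answer: 1 0

Derivation:
Move 1: B@(1,3) -> caps B=0 W=0
Move 2: W@(1,2) -> caps B=0 W=0
Move 3: B@(1,0) -> caps B=0 W=0
Move 4: W@(0,0) -> caps B=0 W=0
Move 5: B@(3,1) -> caps B=0 W=0
Move 6: W@(2,1) -> caps B=0 W=0
Move 7: B@(1,1) -> caps B=0 W=0
Move 8: W@(2,2) -> caps B=0 W=0
Move 9: B@(0,1) -> caps B=1 W=0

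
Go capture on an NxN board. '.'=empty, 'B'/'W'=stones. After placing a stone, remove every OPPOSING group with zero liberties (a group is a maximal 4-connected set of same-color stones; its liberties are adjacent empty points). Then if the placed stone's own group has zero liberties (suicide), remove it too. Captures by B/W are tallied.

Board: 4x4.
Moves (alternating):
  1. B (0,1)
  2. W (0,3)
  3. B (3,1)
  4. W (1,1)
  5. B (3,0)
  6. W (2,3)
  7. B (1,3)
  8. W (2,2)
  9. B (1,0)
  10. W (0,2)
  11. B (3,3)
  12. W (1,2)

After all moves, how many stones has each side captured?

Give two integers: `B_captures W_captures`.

Answer: 0 1

Derivation:
Move 1: B@(0,1) -> caps B=0 W=0
Move 2: W@(0,3) -> caps B=0 W=0
Move 3: B@(3,1) -> caps B=0 W=0
Move 4: W@(1,1) -> caps B=0 W=0
Move 5: B@(3,0) -> caps B=0 W=0
Move 6: W@(2,3) -> caps B=0 W=0
Move 7: B@(1,3) -> caps B=0 W=0
Move 8: W@(2,2) -> caps B=0 W=0
Move 9: B@(1,0) -> caps B=0 W=0
Move 10: W@(0,2) -> caps B=0 W=0
Move 11: B@(3,3) -> caps B=0 W=0
Move 12: W@(1,2) -> caps B=0 W=1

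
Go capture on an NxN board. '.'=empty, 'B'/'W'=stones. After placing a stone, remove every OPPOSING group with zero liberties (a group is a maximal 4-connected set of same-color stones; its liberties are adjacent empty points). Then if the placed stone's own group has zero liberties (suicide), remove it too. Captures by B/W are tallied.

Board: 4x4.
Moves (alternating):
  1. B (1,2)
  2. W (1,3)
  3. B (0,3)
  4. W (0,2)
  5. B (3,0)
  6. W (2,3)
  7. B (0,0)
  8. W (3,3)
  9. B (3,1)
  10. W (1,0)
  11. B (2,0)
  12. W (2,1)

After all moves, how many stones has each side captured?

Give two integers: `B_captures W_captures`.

Move 1: B@(1,2) -> caps B=0 W=0
Move 2: W@(1,3) -> caps B=0 W=0
Move 3: B@(0,3) -> caps B=0 W=0
Move 4: W@(0,2) -> caps B=0 W=1
Move 5: B@(3,0) -> caps B=0 W=1
Move 6: W@(2,3) -> caps B=0 W=1
Move 7: B@(0,0) -> caps B=0 W=1
Move 8: W@(3,3) -> caps B=0 W=1
Move 9: B@(3,1) -> caps B=0 W=1
Move 10: W@(1,0) -> caps B=0 W=1
Move 11: B@(2,0) -> caps B=0 W=1
Move 12: W@(2,1) -> caps B=0 W=1

Answer: 0 1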